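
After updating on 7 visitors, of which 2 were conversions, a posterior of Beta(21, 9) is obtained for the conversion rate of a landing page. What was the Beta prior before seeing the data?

Beta is conjugate to the binomial likelihood: posterior = Beta(a+s, b+f).
Subtract the data counts: 21−2=19, 9−5=4.

Beta(19, 4)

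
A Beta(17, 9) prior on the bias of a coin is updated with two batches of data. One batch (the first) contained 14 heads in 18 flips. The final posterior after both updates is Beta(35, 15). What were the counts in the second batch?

Because Beta–binomial updating is additive in the counts, the combined data contributed (α_post−α_prior, β_post−β_prior) successes and failures.
Total across both batches: 35−17=18 heads, 15−9=6 tails.
Subtract the first batch: 18−14=4 heads and 6−4=2 tails.

4 heads and 2 tails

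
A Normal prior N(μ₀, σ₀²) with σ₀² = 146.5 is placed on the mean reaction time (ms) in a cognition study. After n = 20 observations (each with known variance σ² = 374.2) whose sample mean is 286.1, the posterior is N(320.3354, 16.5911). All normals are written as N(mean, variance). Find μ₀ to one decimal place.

μ₀ = 588.4

The posterior mean is a precision-weighted average: μ_n = (τ₀μ₀ + τ_data·x̄)/(τ₀+τ_data), with τ₀=1/σ₀² and τ_data=n/σ².
Here τ₀ = 1/146.5 = 0.006826 and τ_data = 20/374.2 = 0.053447, so τ_n = 0.060273.
Rearranging for μ₀: μ₀ = (μ_n·τ_n − τ_data·x̄)/τ₀ = (320.3354·0.060273 − 0.053447·286.1) / 0.006826 = 4.016389/0.006826 ≈ 588.4.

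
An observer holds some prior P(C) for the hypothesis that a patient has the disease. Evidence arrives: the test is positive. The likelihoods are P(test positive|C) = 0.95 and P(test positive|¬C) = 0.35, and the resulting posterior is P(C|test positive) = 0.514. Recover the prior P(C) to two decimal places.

P(C) = 0.28

In odds form, posterior odds = prior odds × likelihood ratio, so prior odds = posterior odds ÷ LR.
Posterior odds = 0.514/(1−0.514) = 1.0576. LR = 0.95/0.35 = 2.7143.
Prior odds = 1.0576/2.7143 = 0.3896, so P(C) = 0.3896/(1+0.3896) ≈ 0.28.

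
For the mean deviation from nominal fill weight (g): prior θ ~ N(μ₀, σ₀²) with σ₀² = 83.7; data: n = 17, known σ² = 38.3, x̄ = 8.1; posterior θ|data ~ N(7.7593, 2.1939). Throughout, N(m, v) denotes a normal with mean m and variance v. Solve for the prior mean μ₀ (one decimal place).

μ₀ = -4.9

With known observation variance, the Normal–Normal posterior has precision τ_n = τ₀ + n/σ² and mean μ_n = (τ₀μ₀ + (n/σ²)x̄)/τ_n.
Here τ₀ = 1/83.7 = 0.011947 and τ_data = 17/38.3 = 0.443864, so τ_n = 0.455811.
Rearranging for μ₀: μ₀ = (μ_n·τ_n − τ_data·x̄)/τ₀ = (7.7593·0.455811 − 0.443864·8.1) / 0.011947 = -0.058524/0.011947 ≈ -4.9.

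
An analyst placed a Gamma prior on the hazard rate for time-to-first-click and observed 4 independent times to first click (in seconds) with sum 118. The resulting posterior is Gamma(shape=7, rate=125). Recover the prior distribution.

Gamma(shape=3, rate=7)

Gamma–exponential conjugacy: posterior shape = α + n, posterior rate = β + Σtᵢ.
So α = 7 − 4 = 3 and β = 125 − 118 = 7.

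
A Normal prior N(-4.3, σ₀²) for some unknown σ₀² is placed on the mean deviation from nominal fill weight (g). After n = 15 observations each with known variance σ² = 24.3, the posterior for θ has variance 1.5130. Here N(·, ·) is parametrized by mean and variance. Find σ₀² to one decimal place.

σ₀² = 22.9

Posterior precision equals prior precision plus data precision: 1/σ_n² = 1/σ₀² + n/σ².
So 1/σ₀² = 1/1.5130 − 15/24.3 = 0.660939 − 0.617284 = 0.043655.
Hence σ₀² = 1/0.043655 ≈ 22.9.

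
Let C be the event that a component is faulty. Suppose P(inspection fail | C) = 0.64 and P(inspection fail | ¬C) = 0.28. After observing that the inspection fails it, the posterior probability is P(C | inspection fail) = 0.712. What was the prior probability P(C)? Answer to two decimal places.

P(C) = 0.52

Bayes' rule in odds form gives O(C|E) = O(C)·[P(E|C)/P(E|¬C)], hence O(C) = O(C|E)/LR.
Posterior odds = 0.712/(1−0.712) = 2.4722. LR = 0.64/0.28 = 2.2857.
Prior odds = 2.4722/2.2857 = 1.0816, so P(C) = 1.0816/(1+1.0816) ≈ 0.52.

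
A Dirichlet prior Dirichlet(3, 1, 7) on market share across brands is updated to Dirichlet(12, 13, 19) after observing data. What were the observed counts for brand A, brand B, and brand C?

counts (9, 12, 12)

For a Dirichlet(α) prior with multinomial counts c, the posterior is Dirichlet(α + c) componentwise.
Counts are posterior − prior componentwise: 12−3=9, 13−1=12, 19−7=12.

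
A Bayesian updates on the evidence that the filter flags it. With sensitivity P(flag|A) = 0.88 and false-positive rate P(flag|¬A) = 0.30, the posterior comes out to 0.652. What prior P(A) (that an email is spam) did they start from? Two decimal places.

P(A) = 0.39

In odds form, posterior odds = prior odds × likelihood ratio, so prior odds = posterior odds ÷ LR.
Posterior odds = 0.652/(1−0.652) = 1.8736. LR = 0.88/0.30 = 2.9333.
Prior odds = 1.8736/2.9333 = 0.6387, so P(A) = 0.6387/(1+0.6387) ≈ 0.39.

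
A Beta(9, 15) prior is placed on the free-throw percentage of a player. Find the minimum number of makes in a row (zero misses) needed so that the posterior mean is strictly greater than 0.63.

After k makes and 0 misses the posterior is Beta(9+k, 15), with mean (9+k)/(9+15+k).
Set (9+k)/(24+k) > 0.63 and solve: k > (0.63·24 − 9)/(1 − 0.63) = 16.541.
The smallest integer exceeding 16.541 is 17.

k = 17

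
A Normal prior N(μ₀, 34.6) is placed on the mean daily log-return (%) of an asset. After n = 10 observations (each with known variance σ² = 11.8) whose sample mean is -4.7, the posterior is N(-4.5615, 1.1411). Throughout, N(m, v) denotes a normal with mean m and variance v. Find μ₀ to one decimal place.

μ₀ = -0.5

With known observation variance, the Normal–Normal posterior has precision τ_n = τ₀ + n/σ² and mean μ_n = (τ₀μ₀ + (n/σ²)x̄)/τ_n.
Here τ₀ = 1/34.6 = 0.028902 and τ_data = 10/11.8 = 0.847458, so τ_n = 0.876360.
Rearranging for μ₀: μ₀ = (μ_n·τ_n − τ_data·x̄)/τ₀ = (-4.5615·0.876360 − 0.847458·-4.7) / 0.028902 = -0.014464/0.028902 ≈ -0.5.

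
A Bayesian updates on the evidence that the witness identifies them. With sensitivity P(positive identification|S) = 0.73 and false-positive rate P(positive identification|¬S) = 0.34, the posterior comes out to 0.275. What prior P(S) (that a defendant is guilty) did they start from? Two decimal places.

Bayes' rule in odds form gives O(S|E) = O(S)·[P(E|S)/P(E|¬S)], hence O(S) = O(S|E)/LR.
Posterior odds = 0.275/(1−0.275) = 0.3793. LR = 0.73/0.34 = 2.1471.
Prior odds = 0.3793/2.1471 = 0.1767, so P(S) = 0.1767/(1+0.1767) ≈ 0.15.

P(S) = 0.15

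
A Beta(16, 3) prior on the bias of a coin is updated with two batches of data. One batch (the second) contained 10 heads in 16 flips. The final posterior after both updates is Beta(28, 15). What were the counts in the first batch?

Because Beta–binomial updating is additive in the counts, the combined data contributed (α_post−α_prior, β_post−β_prior) successes and failures.
Total across both batches: 28−16=12 heads, 15−3=12 tails.
Subtract the second batch: 12−10=2 heads and 12−6=6 tails.

2 heads and 6 tails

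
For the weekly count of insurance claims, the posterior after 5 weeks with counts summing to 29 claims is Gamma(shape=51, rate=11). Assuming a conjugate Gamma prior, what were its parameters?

Gamma–Poisson conjugacy: posterior shape = α + Σxᵢ, posterior rate = β + n.
So α = 51 − 29 = 22 and β = 11 − 5 = 6.

Gamma(shape=22, rate=6)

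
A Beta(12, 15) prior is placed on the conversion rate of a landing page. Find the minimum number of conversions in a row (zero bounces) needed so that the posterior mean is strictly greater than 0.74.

k = 31

After k conversions and 0 bounces the posterior is Beta(12+k, 15), with mean (12+k)/(12+15+k).
Set (12+k)/(27+k) > 0.74 and solve: k > (0.74·27 − 12)/(1 − 0.74) = 30.692.
The smallest integer exceeding 30.692 is 31.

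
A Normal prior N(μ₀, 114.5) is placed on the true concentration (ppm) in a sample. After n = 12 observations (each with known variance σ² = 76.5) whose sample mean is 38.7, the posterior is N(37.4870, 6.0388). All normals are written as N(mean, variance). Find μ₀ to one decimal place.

With known observation variance, the Normal–Normal posterior has precision τ_n = τ₀ + n/σ² and mean μ_n = (τ₀μ₀ + (n/σ²)x̄)/τ_n.
Here τ₀ = 1/114.5 = 0.008734 and τ_data = 12/76.5 = 0.156863, so τ_n = 0.165597.
Rearranging for μ₀: μ₀ = (μ_n·τ_n − τ_data·x̄)/τ₀ = (37.4870·0.165597 − 0.156863·38.7) / 0.008734 = 0.137137/0.008734 ≈ 15.7.

μ₀ = 15.7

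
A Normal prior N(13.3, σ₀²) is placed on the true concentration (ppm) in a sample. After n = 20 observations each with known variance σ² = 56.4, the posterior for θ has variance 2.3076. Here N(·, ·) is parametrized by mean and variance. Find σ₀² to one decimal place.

For the Normal–Normal model with known σ², precisions add: τ_n = τ₀ + n/σ².
So 1/σ₀² = 1/2.3076 − 20/56.4 = 0.433351 − 0.354610 = 0.078741.
Hence σ₀² = 1/0.078741 ≈ 12.7.

σ₀² = 12.7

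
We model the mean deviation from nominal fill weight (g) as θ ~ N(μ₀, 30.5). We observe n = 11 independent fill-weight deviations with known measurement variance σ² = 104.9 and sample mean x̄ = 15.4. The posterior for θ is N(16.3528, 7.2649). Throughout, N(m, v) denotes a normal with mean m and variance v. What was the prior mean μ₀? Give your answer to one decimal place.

μ₀ = 19.4

The posterior mean is a precision-weighted average: μ_n = (τ₀μ₀ + τ_data·x̄)/(τ₀+τ_data), with τ₀=1/σ₀² and τ_data=n/σ².
Here τ₀ = 1/30.5 = 0.032787 and τ_data = 11/104.9 = 0.104862, so τ_n = 0.137649.
Rearranging for μ₀: μ₀ = (μ_n·τ_n − τ_data·x̄)/τ₀ = (16.3528·0.137649 − 0.104862·15.4) / 0.032787 = 0.636072/0.032787 ≈ 19.4.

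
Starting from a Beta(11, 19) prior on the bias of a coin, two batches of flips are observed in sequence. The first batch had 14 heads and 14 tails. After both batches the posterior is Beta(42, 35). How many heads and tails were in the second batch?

17 heads and 2 tails

Because Beta–binomial updating is additive in the counts, the combined data contributed (α_post−α_prior, β_post−β_prior) successes and failures.
Total across both batches: 42−11=31 heads, 35−19=16 tails.
Subtract the first batch: 31−14=17 heads and 16−14=2 tails.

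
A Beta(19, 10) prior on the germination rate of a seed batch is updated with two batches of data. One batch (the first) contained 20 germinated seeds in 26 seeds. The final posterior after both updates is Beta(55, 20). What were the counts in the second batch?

Because Beta–binomial updating is additive in the counts, the combined data contributed (α_post−α_prior, β_post−β_prior) successes and failures.
Total across both batches: 55−19=36 germinated seeds, 20−10=10 non-germinating seeds.
Subtract the first batch: 36−20=16 germinated seeds and 10−6=4 non-germinating seeds.

16 germinated seeds and 4 non-germinating seeds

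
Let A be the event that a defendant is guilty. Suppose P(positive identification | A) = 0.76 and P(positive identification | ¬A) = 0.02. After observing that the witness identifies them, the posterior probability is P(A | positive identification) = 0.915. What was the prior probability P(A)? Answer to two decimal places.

P(A) = 0.22

In odds form, posterior odds = prior odds × likelihood ratio, so prior odds = posterior odds ÷ LR.
Posterior odds = 0.915/(1−0.915) = 10.7647. LR = 0.76/0.02 = 38.0000.
Prior odds = 10.7647/38.0000 = 0.2833, so P(A) = 0.2833/(1+0.2833) ≈ 0.22.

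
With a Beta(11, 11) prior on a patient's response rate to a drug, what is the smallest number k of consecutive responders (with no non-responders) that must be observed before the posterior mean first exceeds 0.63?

After k responders and 0 non-responders the posterior is Beta(11+k, 11), with mean (11+k)/(11+11+k).
Set (11+k)/(22+k) > 0.63 and solve: k > (0.63·22 − 11)/(1 − 0.63) = 7.730.
The smallest integer exceeding 7.730 is 8.

k = 8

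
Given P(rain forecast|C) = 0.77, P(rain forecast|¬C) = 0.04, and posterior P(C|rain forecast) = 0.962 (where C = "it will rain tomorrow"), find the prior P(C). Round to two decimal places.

In odds form, posterior odds = prior odds × likelihood ratio, so prior odds = posterior odds ÷ LR.
Posterior odds = 0.962/(1−0.962) = 25.3158. LR = 0.77/0.04 = 19.2500.
Prior odds = 25.3158/19.2500 = 1.3151, so P(C) = 1.3151/(1+1.3151) ≈ 0.57.

P(C) = 0.57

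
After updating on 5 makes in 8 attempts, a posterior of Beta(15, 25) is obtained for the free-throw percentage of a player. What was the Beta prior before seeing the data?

Beta(10, 22)

A Beta(a, b) prior with s successes and f failures in binomial data gives a Beta(a+s, b+f) posterior.
So a = 15 − 5 = 10 and b = 25 − 3 = 22.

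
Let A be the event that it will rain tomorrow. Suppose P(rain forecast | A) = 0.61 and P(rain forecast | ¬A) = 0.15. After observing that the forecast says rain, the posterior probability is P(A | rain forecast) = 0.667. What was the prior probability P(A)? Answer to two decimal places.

Bayes' rule in odds form gives O(A|E) = O(A)·[P(E|A)/P(E|¬A)], hence O(A) = O(A|E)/LR.
Posterior odds = 0.667/(1−0.667) = 2.0030. LR = 0.61/0.15 = 4.0667.
Prior odds = 2.0030/4.0667 = 0.4925, so P(A) = 0.4925/(1+0.4925) ≈ 0.33.

P(A) = 0.33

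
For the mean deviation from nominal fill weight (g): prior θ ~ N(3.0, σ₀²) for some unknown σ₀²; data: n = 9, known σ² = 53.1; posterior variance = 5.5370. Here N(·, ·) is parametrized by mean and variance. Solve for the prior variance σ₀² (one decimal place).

Posterior precision equals prior precision plus data precision: 1/σ_n² = 1/σ₀² + n/σ².
So 1/σ₀² = 1/5.5370 − 9/53.1 = 0.180603 − 0.169492 = 0.011111.
Hence σ₀² = 1/0.011111 ≈ 90.0.

σ₀² = 90.0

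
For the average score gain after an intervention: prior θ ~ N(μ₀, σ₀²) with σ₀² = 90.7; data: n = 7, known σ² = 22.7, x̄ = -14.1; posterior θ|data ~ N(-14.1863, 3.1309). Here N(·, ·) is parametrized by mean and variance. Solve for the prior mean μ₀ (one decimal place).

The posterior mean is a precision-weighted average: μ_n = (τ₀μ₀ + τ_data·x̄)/(τ₀+τ_data), with τ₀=1/σ₀² and τ_data=n/σ².
Here τ₀ = 1/90.7 = 0.011025 and τ_data = 7/22.7 = 0.308370, so τ_n = 0.319395.
Rearranging for μ₀: μ₀ = (μ_n·τ_n − τ_data·x̄)/τ₀ = (-14.1863·0.319395 − 0.308370·-14.1) / 0.011025 = -0.183016/0.011025 ≈ -16.6.

μ₀ = -16.6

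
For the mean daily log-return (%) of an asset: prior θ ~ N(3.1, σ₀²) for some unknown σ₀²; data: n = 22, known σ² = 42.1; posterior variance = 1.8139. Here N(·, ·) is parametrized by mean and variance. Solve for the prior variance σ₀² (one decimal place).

σ₀² = 34.8

Posterior precision equals prior precision plus data precision: 1/σ_n² = 1/σ₀² + n/σ².
So 1/σ₀² = 1/1.8139 − 22/42.1 = 0.551298 − 0.522565 = 0.028733.
Hence σ₀² = 1/0.028733 ≈ 34.8.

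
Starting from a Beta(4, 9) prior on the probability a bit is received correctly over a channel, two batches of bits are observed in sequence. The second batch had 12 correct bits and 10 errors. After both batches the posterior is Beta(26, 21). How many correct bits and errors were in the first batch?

Because Beta–binomial updating is additive in the counts, the combined data contributed (α_post−α_prior, β_post−β_prior) successes and failures.
Total across both batches: 26−4=22 correct bits, 21−9=12 errors.
Subtract the second batch: 22−12=10 correct bits and 12−10=2 errors.

10 correct bits and 2 errors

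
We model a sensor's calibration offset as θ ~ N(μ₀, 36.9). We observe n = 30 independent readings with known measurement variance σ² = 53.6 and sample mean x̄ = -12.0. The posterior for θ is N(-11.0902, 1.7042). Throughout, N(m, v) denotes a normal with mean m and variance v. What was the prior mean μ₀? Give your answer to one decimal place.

With known observation variance, the Normal–Normal posterior has precision τ_n = τ₀ + n/σ² and mean μ_n = (τ₀μ₀ + (n/σ²)x̄)/τ_n.
Here τ₀ = 1/36.9 = 0.027100 and τ_data = 30/53.6 = 0.559701, so τ_n = 0.586801.
Rearranging for μ₀: μ₀ = (μ_n·τ_n − τ_data·x̄)/τ₀ = (-11.0902·0.586801 − 0.559701·-12.0) / 0.027100 = 0.208672/0.027100 ≈ 7.7.

μ₀ = 7.7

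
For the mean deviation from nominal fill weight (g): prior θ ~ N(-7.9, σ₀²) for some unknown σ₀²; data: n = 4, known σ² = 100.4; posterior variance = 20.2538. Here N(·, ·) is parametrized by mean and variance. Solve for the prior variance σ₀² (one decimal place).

Posterior precision equals prior precision plus data precision: 1/σ_n² = 1/σ₀² + n/σ².
So 1/σ₀² = 1/20.2538 − 4/100.4 = 0.049373 − 0.039841 = 0.009532.
Hence σ₀² = 1/0.009532 ≈ 104.9.

σ₀² = 104.9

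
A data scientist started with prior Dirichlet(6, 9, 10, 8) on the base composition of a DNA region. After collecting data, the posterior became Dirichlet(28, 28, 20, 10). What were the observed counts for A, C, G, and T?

counts (22, 19, 10, 2)

For a Dirichlet(α) prior with multinomial counts c, the posterior is Dirichlet(α + c) componentwise.
Counts are posterior − prior componentwise: 28−6=22, 28−9=19, 20−10=10, 10−8=2.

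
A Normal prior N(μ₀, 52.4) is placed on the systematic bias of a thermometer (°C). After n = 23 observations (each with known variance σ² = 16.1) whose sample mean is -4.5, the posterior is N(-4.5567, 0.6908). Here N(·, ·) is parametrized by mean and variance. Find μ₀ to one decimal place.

The posterior mean is a precision-weighted average: μ_n = (τ₀μ₀ + τ_data·x̄)/(τ₀+τ_data), with τ₀=1/σ₀² and τ_data=n/σ².
Here τ₀ = 1/52.4 = 0.019084 and τ_data = 23/16.1 = 1.428571, so τ_n = 1.447655.
Rearranging for μ₀: μ₀ = (μ_n·τ_n − τ_data·x̄)/τ₀ = (-4.5567·1.447655 − 1.428571·-4.5) / 0.019084 = -0.167960/0.019084 ≈ -8.8.

μ₀ = -8.8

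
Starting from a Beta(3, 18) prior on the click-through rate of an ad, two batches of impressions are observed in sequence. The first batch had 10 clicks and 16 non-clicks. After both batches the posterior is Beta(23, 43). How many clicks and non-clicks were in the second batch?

Sequential conjugate updates are equivalent to a single update on the pooled data, so total successes = posterior α − prior α and total failures = posterior β − prior β.
Total across both batches: 23−3=20 clicks, 43−18=25 non-clicks.
Subtract the first batch: 20−10=10 clicks and 25−16=9 non-clicks.

10 clicks and 9 non-clicks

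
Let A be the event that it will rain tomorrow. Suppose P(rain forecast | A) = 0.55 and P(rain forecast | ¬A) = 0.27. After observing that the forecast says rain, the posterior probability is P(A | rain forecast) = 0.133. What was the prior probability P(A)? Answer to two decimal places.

P(A) = 0.07

Bayes' rule in odds form gives O(A|E) = O(A)·[P(E|A)/P(E|¬A)], hence O(A) = O(A|E)/LR.
Posterior odds = 0.133/(1−0.133) = 0.1534. LR = 0.55/0.27 = 2.0370.
Prior odds = 0.1534/2.0370 = 0.0753, so P(A) = 0.0753/(1+0.0753) ≈ 0.07.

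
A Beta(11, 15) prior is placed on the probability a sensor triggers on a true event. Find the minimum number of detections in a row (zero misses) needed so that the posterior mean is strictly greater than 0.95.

After k detections and 0 misses the posterior is Beta(11+k, 15), with mean (11+k)/(11+15+k).
Set (11+k)/(26+k) > 0.95 and solve: k > (0.95·26 − 11)/(1 − 0.95) = 274.000.
The smallest integer exceeding 274.000 is 275, and checking k=275: (286)/(301) = 0.9502 > 0.95.

k = 275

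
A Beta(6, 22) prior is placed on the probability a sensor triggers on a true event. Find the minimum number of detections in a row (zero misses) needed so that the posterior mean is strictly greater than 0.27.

After k detections and 0 misses the posterior is Beta(6+k, 22), with mean (6+k)/(6+22+k).
Set (6+k)/(28+k) > 0.27 and solve: k > (0.27·28 − 6)/(1 − 0.27) = 2.137.
The smallest integer exceeding 2.137 is 3, and checking k=3: (9)/(31) = 0.2903 > 0.27.

k = 3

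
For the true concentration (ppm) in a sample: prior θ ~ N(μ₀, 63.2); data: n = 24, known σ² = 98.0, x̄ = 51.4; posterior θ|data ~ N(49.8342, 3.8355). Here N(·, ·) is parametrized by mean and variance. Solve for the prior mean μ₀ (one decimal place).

μ₀ = 25.6

The posterior mean is a precision-weighted average: μ_n = (τ₀μ₀ + τ_data·x̄)/(τ₀+τ_data), with τ₀=1/σ₀² and τ_data=n/σ².
Here τ₀ = 1/63.2 = 0.015823 and τ_data = 24/98.0 = 0.244898, so τ_n = 0.260721.
Rearranging for μ₀: μ₀ = (μ_n·τ_n − τ_data·x̄)/τ₀ = (49.8342·0.260721 − 0.244898·51.4) / 0.015823 = 0.405065/0.015823 ≈ 25.6.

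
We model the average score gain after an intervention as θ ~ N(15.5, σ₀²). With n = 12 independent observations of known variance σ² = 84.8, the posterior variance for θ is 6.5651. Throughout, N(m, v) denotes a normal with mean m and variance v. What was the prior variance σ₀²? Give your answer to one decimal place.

σ₀² = 92.5

For the Normal–Normal model with known σ², precisions add: τ_n = τ₀ + n/σ².
So 1/σ₀² = 1/6.5651 − 12/84.8 = 0.152321 − 0.141509 = 0.010812.
Hence σ₀² = 1/0.010812 ≈ 92.5.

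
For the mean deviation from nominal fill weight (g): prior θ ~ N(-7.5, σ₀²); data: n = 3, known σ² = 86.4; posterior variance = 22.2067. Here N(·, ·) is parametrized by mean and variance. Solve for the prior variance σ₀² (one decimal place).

For the Normal–Normal model with known σ², precisions add: τ_n = τ₀ + n/σ².
So 1/σ₀² = 1/22.2067 − 3/86.4 = 0.045031 − 0.034722 = 0.010309.
Hence σ₀² = 1/0.010309 ≈ 97.0.

σ₀² = 97.0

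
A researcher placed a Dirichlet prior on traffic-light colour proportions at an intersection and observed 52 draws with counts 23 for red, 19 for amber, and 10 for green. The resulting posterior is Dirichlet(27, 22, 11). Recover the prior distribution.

For a Dirichlet(α) prior with multinomial counts c, the posterior is Dirichlet(α + c) componentwise.
Subtract each count from the matching posterior parameter: 27−23=4, 22−19=3, 11−10=1.

Dirichlet(4, 3, 1)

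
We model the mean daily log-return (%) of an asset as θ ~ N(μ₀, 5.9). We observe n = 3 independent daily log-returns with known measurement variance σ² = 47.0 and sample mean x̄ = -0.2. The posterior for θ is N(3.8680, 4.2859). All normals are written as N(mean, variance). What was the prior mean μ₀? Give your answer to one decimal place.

μ₀ = 5.4

With known observation variance, the Normal–Normal posterior has precision τ_n = τ₀ + n/σ² and mean μ_n = (τ₀μ₀ + (n/σ²)x̄)/τ_n.
Here τ₀ = 1/5.9 = 0.169492 and τ_data = 3/47.0 = 0.063830, so τ_n = 0.233322.
Rearranging for μ₀: μ₀ = (μ_n·τ_n − τ_data·x̄)/τ₀ = (3.8680·0.233322 − 0.063830·-0.2) / 0.169492 = 0.915255/0.169492 ≈ 5.4.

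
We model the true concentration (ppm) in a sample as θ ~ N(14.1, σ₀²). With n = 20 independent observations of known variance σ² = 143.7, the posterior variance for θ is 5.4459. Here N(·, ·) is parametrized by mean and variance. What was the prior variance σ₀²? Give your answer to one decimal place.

Posterior precision equals prior precision plus data precision: 1/σ_n² = 1/σ₀² + n/σ².
So 1/σ₀² = 1/5.4459 − 20/143.7 = 0.183624 − 0.139179 = 0.044445.
Hence σ₀² = 1/0.044445 ≈ 22.5.

σ₀² = 22.5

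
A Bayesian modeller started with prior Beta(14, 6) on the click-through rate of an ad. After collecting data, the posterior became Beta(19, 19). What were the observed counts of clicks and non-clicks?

5 clicks and 13 non-clicks

Beta is conjugate to the binomial likelihood: posterior = Beta(α+s, β+f).
Match parameters: s=19−14=5, f=19−6=13.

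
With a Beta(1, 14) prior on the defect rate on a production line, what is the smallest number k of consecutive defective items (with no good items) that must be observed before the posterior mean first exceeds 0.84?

After k defective items and 0 good items the posterior is Beta(1+k, 14), with mean (1+k)/(1+14+k).
Set (1+k)/(15+k) > 0.84 and solve: k > (0.84·15 − 1)/(1 − 0.84) = 72.500.
The smallest integer exceeding 72.500 is 73.

k = 73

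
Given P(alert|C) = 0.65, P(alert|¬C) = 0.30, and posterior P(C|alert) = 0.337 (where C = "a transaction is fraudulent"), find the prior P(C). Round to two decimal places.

P(C) = 0.19

Bayes' rule in odds form gives O(C|E) = O(C)·[P(E|C)/P(E|¬C)], hence O(C) = O(C|E)/LR.
Posterior odds = 0.337/(1−0.337) = 0.5083. LR = 0.65/0.30 = 2.1667.
Prior odds = 0.5083/2.1667 = 0.2346, so P(C) = 0.2346/(1+0.2346) ≈ 0.19.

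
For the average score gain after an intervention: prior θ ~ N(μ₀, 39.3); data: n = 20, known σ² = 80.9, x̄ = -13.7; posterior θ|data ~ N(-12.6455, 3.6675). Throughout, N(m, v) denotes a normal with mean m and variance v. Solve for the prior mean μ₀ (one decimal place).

The posterior mean is a precision-weighted average: μ_n = (τ₀μ₀ + τ_data·x̄)/(τ₀+τ_data), with τ₀=1/σ₀² and τ_data=n/σ².
Here τ₀ = 1/39.3 = 0.025445 and τ_data = 20/80.9 = 0.247219, so τ_n = 0.272664.
Rearranging for μ₀: μ₀ = (μ_n·τ_n − τ_data·x̄)/τ₀ = (-12.6455·0.272664 − 0.247219·-13.7) / 0.025445 = -0.061072/0.025445 ≈ -2.4.

μ₀ = -2.4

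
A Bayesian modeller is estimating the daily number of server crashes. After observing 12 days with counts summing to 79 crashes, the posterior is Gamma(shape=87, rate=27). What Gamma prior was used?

Gamma(shape=8, rate=15)

Gamma–Poisson conjugacy: posterior shape = α + Σxᵢ, posterior rate = β + n.
So α = 87 − 79 = 8 and β = 27 − 12 = 15.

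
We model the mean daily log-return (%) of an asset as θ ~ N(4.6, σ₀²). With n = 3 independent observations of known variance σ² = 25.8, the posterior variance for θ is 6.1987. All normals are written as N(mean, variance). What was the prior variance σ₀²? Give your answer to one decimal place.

For the Normal–Normal model with known σ², precisions add: τ_n = τ₀ + n/σ².
So 1/σ₀² = 1/6.1987 − 3/25.8 = 0.161324 − 0.116279 = 0.045045.
Hence σ₀² = 1/0.045045 ≈ 22.2.

σ₀² = 22.2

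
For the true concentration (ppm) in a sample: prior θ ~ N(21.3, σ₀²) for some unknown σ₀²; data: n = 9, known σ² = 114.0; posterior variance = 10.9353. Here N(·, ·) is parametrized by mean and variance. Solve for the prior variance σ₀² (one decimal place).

Posterior precision equals prior precision plus data precision: 1/σ_n² = 1/σ₀² + n/σ².
So 1/σ₀² = 1/10.9353 − 9/114.0 = 0.091447 − 0.078947 = 0.012500.
Hence σ₀² = 1/0.012500 ≈ 80.0.

σ₀² = 80.0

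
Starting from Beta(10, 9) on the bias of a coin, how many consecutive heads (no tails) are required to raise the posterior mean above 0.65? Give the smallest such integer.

k = 7

After k heads and 0 tails the posterior is Beta(10+k, 9), with mean (10+k)/(10+9+k).
Set (10+k)/(19+k) > 0.65 and solve: k > (0.65·19 − 10)/(1 − 0.65) = 6.714.
The smallest integer exceeding 6.714 is 7.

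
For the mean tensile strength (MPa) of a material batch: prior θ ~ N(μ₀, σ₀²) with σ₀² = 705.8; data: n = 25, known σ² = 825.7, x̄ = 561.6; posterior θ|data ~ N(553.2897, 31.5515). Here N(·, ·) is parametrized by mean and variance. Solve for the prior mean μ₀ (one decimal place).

μ₀ = 375.7

The posterior mean is a precision-weighted average: μ_n = (τ₀μ₀ + τ_data·x̄)/(τ₀+τ_data), with τ₀=1/σ₀² and τ_data=n/σ².
Here τ₀ = 1/705.8 = 0.001417 and τ_data = 25/825.7 = 0.030277, so τ_n = 0.031694.
Rearranging for μ₀: μ₀ = (μ_n·τ_n − τ_data·x̄)/τ₀ = (553.2897·0.031694 − 0.030277·561.6) / 0.001417 = 0.532401/0.001417 ≈ 375.7.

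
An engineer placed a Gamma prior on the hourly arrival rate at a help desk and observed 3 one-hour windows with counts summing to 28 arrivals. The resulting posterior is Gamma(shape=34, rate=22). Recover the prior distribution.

Gamma–Poisson conjugacy: posterior shape = α + Σxᵢ, posterior rate = β + n.
So α = 34 − 28 = 6 and β = 22 − 3 = 19.

Gamma(shape=6, rate=19)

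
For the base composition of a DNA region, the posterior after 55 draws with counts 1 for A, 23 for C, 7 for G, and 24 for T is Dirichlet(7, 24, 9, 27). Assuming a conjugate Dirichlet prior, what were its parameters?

Dirichlet(6, 1, 2, 3)

For a Dirichlet(α) prior with multinomial counts c, the posterior is Dirichlet(α + c) componentwise.
Subtract each count from the matching posterior parameter: 7−1=6, 24−23=1, 9−7=2, 27−24=3.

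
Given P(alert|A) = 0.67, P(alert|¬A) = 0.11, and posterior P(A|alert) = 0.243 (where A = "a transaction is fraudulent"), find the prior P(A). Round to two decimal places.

P(A) = 0.05

Bayes' rule in odds form gives O(A|E) = O(A)·[P(E|A)/P(E|¬A)], hence O(A) = O(A|E)/LR.
Posterior odds = 0.243/(1−0.243) = 0.3210. LR = 0.67/0.11 = 6.0909.
Prior odds = 0.3210/6.0909 = 0.0527, so P(A) = 0.0527/(1+0.0527) ≈ 0.05.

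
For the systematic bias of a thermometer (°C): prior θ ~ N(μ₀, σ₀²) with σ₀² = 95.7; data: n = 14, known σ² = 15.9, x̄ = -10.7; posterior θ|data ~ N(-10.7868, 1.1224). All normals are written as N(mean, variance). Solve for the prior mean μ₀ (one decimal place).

μ₀ = -18.1

The posterior mean is a precision-weighted average: μ_n = (τ₀μ₀ + τ_data·x̄)/(τ₀+τ_data), with τ₀=1/σ₀² and τ_data=n/σ².
Here τ₀ = 1/95.7 = 0.010449 and τ_data = 14/15.9 = 0.880503, so τ_n = 0.890952.
Rearranging for μ₀: μ₀ = (μ_n·τ_n − τ_data·x̄)/τ₀ = (-10.7868·0.890952 − 0.880503·-10.7) / 0.010449 = -0.189139/0.010449 ≈ -18.1.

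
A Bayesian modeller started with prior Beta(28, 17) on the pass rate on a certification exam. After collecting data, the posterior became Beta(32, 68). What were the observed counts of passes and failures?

4 passes and 51 failures

A Beta(α, β) prior with s successes and f failures in binomial data gives a Beta(α+s, β+f) posterior.
Match parameters: s=32−28=4, f=68−17=51.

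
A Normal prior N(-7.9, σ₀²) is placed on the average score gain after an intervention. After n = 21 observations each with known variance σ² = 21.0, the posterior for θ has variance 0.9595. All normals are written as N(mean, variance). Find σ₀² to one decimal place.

σ₀² = 23.7

For the Normal–Normal model with known σ², precisions add: τ_n = τ₀ + n/σ².
So 1/σ₀² = 1/0.9595 − 21/21.0 = 1.042209 − 1.000000 = 0.042209.
Hence σ₀² = 1/0.042209 ≈ 23.7.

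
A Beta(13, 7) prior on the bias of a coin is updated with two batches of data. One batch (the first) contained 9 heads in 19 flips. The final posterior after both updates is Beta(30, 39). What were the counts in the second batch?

8 heads and 22 tails

Because Beta–binomial updating is additive in the counts, the combined data contributed (α_post−α_prior, β_post−β_prior) successes and failures.
Total across both batches: 30−13=17 heads, 39−7=32 tails.
Subtract the first batch: 17−9=8 heads and 32−10=22 tails.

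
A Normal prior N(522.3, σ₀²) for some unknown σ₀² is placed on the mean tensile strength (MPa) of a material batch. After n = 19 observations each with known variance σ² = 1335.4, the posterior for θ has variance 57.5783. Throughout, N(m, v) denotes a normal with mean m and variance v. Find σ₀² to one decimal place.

σ₀² = 318.5

For the Normal–Normal model with known σ², precisions add: τ_n = τ₀ + n/σ².
So 1/σ₀² = 1/57.5783 − 19/1335.4 = 0.017368 − 0.014228 = 0.003140.
Hence σ₀² = 1/0.003140 ≈ 318.5.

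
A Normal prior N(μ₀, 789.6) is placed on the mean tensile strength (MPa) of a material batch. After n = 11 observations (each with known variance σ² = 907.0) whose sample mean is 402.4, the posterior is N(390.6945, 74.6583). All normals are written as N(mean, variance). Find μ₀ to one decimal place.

The posterior mean is a precision-weighted average: μ_n = (τ₀μ₀ + τ_data·x̄)/(τ₀+τ_data), with τ₀=1/σ₀² and τ_data=n/σ².
Here τ₀ = 1/789.6 = 0.001266 and τ_data = 11/907.0 = 0.012128, so τ_n = 0.013394.
Rearranging for μ₀: μ₀ = (μ_n·τ_n − τ_data·x̄)/τ₀ = (390.6945·0.013394 − 0.012128·402.4) / 0.001266 = 0.352655/0.001266 ≈ 278.6.

μ₀ = 278.6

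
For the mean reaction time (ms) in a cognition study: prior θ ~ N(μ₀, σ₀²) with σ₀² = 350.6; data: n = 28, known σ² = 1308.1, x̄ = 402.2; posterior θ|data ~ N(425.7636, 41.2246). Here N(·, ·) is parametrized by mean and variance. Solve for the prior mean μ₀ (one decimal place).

The posterior mean is a precision-weighted average: μ_n = (τ₀μ₀ + τ_data·x̄)/(τ₀+τ_data), with τ₀=1/σ₀² and τ_data=n/σ².
Here τ₀ = 1/350.6 = 0.002852 and τ_data = 28/1308.1 = 0.021405, so τ_n = 0.024257.
Rearranging for μ₀: μ₀ = (μ_n·τ_n − τ_data·x̄)/τ₀ = (425.7636·0.024257 − 0.021405·402.2) / 0.002852 = 1.718657/0.002852 ≈ 602.6.

μ₀ = 602.6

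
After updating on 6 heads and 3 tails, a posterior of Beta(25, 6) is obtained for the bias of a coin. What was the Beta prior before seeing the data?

Beta(19, 3)

A Beta(α, β) prior with s successes and f failures in binomial data gives a Beta(α+s, β+f) posterior.
So α = 25 − 6 = 19 and β = 6 − 3 = 3.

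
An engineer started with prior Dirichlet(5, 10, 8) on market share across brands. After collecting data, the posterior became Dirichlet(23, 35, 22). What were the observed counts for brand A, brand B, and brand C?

counts (18, 25, 14)

For a Dirichlet(α) prior with multinomial counts c, the posterior is Dirichlet(α + c) componentwise.
Counts are posterior − prior componentwise: 23−5=18, 35−10=25, 22−8=14.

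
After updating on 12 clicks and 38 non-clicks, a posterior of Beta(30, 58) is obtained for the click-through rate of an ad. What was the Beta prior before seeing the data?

Beta(18, 20)

A Beta(a, b) prior with s successes and f failures in binomial data gives a Beta(a+s, b+f) posterior.
Subtract the data counts: 30−12=18, 58−38=20.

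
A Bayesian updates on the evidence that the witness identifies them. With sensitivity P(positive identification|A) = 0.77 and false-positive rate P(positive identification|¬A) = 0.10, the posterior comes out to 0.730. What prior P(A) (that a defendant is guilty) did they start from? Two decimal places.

P(A) = 0.26

In odds form, posterior odds = prior odds × likelihood ratio, so prior odds = posterior odds ÷ LR.
Posterior odds = 0.730/(1−0.730) = 2.7037. LR = 0.77/0.10 = 7.7000.
Prior odds = 2.7037/7.7000 = 0.3511, so P(A) = 0.3511/(1+0.3511) ≈ 0.26.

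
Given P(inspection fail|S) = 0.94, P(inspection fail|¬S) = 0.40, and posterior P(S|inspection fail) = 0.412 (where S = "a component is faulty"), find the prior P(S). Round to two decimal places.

P(S) = 0.23

Bayes' rule in odds form gives O(S|E) = O(S)·[P(E|S)/P(E|¬S)], hence O(S) = O(S|E)/LR.
Posterior odds = 0.412/(1−0.412) = 0.7007. LR = 0.94/0.40 = 2.3500.
Prior odds = 0.7007/2.3500 = 0.2982, so P(S) = 0.2982/(1+0.2982) ≈ 0.23.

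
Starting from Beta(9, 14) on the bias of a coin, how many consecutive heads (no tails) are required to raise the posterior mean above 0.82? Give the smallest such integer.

k = 55

After k heads and 0 tails the posterior is Beta(9+k, 14), with mean (9+k)/(9+14+k).
Set (9+k)/(23+k) > 0.82 and solve: k > (0.82·23 − 9)/(1 − 0.82) = 54.778.
The smallest integer exceeding 54.778 is 55, and checking k=55: (64)/(78) = 0.8205 > 0.82.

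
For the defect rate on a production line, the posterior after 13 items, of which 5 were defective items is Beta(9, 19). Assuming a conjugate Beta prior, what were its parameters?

Beta(4, 11)

Beta is conjugate to the binomial likelihood: posterior = Beta(α+s, β+f).
Subtract the data counts: 9−5=4, 19−8=11.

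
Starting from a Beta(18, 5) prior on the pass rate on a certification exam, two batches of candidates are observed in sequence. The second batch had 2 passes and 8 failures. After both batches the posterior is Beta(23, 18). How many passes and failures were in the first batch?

3 passes and 5 failures

Sequential conjugate updates are equivalent to a single update on the pooled data, so total successes = posterior α − prior α and total failures = posterior β − prior β.
Total across both batches: 23−18=5 passes, 18−5=13 failures.
Subtract the second batch: 5−2=3 passes and 13−8=5 failures.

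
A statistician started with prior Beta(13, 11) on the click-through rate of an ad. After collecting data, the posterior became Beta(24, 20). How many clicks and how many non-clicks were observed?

Beta is conjugate to the binomial likelihood: posterior = Beta(a+s, b+f).
Match parameters: s=24−13=11, f=20−11=9.

11 clicks and 9 non-clicks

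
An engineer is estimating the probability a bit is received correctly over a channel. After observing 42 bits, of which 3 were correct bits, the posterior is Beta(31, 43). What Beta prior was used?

Beta is conjugate to the binomial likelihood: posterior = Beta(α+s, β+f).
Subtract the data counts: 31−3=28, 43−39=4.

Beta(28, 4)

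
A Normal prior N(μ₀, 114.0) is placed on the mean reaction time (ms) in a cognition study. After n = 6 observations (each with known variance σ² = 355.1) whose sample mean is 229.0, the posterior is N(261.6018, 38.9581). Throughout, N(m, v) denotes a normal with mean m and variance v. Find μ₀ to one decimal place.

With known observation variance, the Normal–Normal posterior has precision τ_n = τ₀ + n/σ² and mean μ_n = (τ₀μ₀ + (n/σ²)x̄)/τ_n.
Here τ₀ = 1/114.0 = 0.008772 and τ_data = 6/355.1 = 0.016897, so τ_n = 0.025669.
Rearranging for μ₀: μ₀ = (μ_n·τ_n − τ_data·x̄)/τ₀ = (261.6018·0.025669 − 0.016897·229.0) / 0.008772 = 2.845644/0.008772 ≈ 324.4.

μ₀ = 324.4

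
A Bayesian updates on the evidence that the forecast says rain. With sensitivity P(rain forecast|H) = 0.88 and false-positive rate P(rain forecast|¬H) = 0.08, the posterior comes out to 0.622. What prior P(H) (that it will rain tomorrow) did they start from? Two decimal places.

Bayes' rule in odds form gives O(H|E) = O(H)·[P(E|H)/P(E|¬H)], hence O(H) = O(H|E)/LR.
Posterior odds = 0.622/(1−0.622) = 1.6455. LR = 0.88/0.08 = 11.0000.
Prior odds = 1.6455/11.0000 = 0.1496, so P(H) = 0.1496/(1+0.1496) ≈ 0.13.

P(H) = 0.13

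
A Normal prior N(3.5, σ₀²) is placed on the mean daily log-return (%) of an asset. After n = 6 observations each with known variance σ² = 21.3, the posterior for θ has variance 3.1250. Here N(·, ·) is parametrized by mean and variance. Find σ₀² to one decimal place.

σ₀² = 26.1

For the Normal–Normal model with known σ², precisions add: τ_n = τ₀ + n/σ².
So 1/σ₀² = 1/3.1250 − 6/21.3 = 0.320000 − 0.281690 = 0.038310.
Hence σ₀² = 1/0.038310 ≈ 26.1.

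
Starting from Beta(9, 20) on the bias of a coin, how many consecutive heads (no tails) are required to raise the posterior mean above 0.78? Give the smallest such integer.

k = 62

After k heads and 0 tails the posterior is Beta(9+k, 20), with mean (9+k)/(9+20+k).
Set (9+k)/(29+k) > 0.78 and solve: k > (0.78·29 − 9)/(1 − 0.78) = 61.909.
The smallest integer exceeding 61.909 is 62, and checking k=62: (71)/(91) = 0.7802 > 0.78.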